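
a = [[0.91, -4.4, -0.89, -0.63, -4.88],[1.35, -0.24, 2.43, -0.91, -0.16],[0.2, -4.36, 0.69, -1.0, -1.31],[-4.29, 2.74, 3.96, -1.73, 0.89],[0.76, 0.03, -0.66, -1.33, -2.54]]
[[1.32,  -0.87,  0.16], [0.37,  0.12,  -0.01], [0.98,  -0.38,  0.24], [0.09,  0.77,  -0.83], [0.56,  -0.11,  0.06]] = a@[[-0.00, -0.02, 0.11], [-0.13, 0.09, -0.07], [0.06, 0.02, -0.10], [-0.19, -0.15, -0.09], [-0.14, 0.11, 0.08]]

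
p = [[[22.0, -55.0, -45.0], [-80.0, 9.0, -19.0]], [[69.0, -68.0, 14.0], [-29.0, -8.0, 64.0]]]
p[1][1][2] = 64.0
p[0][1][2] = -19.0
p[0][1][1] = 9.0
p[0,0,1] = -55.0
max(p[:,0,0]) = 69.0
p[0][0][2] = -45.0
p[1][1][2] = 64.0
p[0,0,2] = -45.0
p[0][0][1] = -55.0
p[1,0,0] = 69.0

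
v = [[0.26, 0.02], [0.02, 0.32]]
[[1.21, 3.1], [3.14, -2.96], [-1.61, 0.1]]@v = [[0.38, 1.02],[0.76, -0.88],[-0.42, -0.00]]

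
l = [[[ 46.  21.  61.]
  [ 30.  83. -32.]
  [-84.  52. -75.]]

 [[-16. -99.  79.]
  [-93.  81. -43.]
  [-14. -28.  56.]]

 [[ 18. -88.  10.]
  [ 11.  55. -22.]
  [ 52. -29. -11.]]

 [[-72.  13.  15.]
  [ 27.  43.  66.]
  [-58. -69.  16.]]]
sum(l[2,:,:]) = -4.0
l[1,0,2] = 79.0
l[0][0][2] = 61.0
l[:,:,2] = [[61.0, -32.0, -75.0], [79.0, -43.0, 56.0], [10.0, -22.0, -11.0], [15.0, 66.0, 16.0]]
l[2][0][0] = 18.0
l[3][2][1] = -69.0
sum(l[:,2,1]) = -74.0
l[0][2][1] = 52.0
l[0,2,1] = 52.0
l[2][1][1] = 55.0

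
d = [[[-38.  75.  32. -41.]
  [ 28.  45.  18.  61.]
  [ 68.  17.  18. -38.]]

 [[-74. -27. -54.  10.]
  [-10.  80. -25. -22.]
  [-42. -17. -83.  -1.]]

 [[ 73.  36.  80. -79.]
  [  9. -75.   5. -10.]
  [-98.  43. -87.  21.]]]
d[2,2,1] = 43.0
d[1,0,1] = -27.0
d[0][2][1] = 17.0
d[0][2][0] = 68.0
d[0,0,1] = 75.0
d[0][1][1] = 45.0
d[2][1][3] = -10.0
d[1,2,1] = -17.0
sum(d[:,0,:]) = -7.0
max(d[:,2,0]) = 68.0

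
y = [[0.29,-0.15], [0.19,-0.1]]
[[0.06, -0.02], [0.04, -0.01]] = y @ [[-0.2, 0.08],[-0.82, 0.3]]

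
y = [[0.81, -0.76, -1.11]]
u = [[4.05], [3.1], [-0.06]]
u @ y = [[3.28, -3.08, -4.50], [2.51, -2.36, -3.44], [-0.05, 0.05, 0.07]]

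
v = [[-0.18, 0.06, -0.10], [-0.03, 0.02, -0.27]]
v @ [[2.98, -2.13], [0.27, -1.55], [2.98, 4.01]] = [[-0.82, -0.11], [-0.89, -1.05]]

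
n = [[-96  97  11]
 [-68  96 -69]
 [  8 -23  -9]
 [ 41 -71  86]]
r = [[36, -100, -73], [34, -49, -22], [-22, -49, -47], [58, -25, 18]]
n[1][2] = -69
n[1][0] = -68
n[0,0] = -96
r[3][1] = -25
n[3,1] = -71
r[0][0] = 36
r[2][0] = -22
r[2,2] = -47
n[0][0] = -96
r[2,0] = -22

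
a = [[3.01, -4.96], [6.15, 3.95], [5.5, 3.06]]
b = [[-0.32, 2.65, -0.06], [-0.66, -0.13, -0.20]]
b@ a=[[15.00, 11.87], [-3.89, 2.15]]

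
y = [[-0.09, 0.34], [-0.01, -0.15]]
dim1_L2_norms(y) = [0.35, 0.15]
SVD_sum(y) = [[-0.07, 0.34], [0.03, -0.14]] + [[-0.02, -0.0],[-0.04, -0.01]]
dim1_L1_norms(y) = [0.43, 0.16]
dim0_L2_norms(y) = [0.09, 0.37]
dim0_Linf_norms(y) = [0.09, 0.34]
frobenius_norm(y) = 0.38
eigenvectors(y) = [[(0.99+0j), 0.99-0.00j],[(-0.09+0.14j), (-0.09-0.14j)]]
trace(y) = -0.24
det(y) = 0.02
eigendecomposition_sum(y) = [[-0.04+0.06j, 0.17+0.41j], [-0.01-0.01j, (-0.08-0.01j)]] + [[(-0.04-0.06j), (0.17-0.41j)],[(-0+0.01j), -0.07+0.01j]]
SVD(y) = [[-0.92, 0.38], [0.38, 0.92]] @ diag([0.3798960500517136, 0.04448585342674522]) @ [[0.21, -0.98], [-0.98, -0.21]]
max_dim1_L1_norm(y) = 0.43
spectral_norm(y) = 0.38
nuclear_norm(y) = 0.42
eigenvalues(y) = [(-0.12+0.05j), (-0.12-0.05j)]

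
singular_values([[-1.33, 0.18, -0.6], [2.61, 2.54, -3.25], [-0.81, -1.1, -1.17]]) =[4.89, 2.06, 1.01]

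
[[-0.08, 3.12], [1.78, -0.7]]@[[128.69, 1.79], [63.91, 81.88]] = [[189.1, 255.32], [184.33, -54.13]]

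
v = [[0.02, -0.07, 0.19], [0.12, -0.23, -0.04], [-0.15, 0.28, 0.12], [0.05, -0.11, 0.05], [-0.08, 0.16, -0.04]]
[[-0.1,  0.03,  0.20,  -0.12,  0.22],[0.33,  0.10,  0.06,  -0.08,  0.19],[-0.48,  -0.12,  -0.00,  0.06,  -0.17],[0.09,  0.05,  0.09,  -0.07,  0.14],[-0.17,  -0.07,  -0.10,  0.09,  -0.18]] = v @ [[0.14, 0.27, 0.5, 0.29, 0.1], [-1.21, -0.29, -0.16, 0.58, -0.9], [-0.97, 0.04, 0.96, -0.45, 0.8]]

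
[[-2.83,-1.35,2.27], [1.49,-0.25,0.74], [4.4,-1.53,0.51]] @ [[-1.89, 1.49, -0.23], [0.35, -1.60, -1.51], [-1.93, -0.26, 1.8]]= [[0.50, -2.65, 6.78], [-4.33, 2.43, 1.37], [-9.84, 8.87, 2.22]]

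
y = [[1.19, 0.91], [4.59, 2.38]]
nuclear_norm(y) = 5.63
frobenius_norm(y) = 5.38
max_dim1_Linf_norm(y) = 4.59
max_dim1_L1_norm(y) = 6.97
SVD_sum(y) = [[1.30, 0.7], [4.56, 2.44]] + [[-0.11, 0.21], [0.03, -0.06]]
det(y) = -1.34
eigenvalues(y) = [-0.34, 3.91]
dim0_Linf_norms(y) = [4.59, 2.38]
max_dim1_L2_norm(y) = 5.17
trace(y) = 3.57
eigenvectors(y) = [[-0.51, -0.32], [0.86, -0.95]]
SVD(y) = [[-0.27, -0.96],[-0.96, 0.27]] @ diag([5.377189093448272, 0.2500748953832447]) @ [[-0.88,-0.47], [0.47,-0.88]]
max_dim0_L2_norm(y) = 4.74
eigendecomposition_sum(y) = [[-0.22, 0.07], [0.37, -0.12]] + [[1.41, 0.84], [4.22, 2.5]]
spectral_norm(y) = 5.38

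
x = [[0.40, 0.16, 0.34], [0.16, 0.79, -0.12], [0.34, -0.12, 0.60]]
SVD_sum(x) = [[0.30, -0.01, 0.41], [-0.01, 0.0, -0.02], [0.41, -0.02, 0.55]] + [[0.05, 0.19, -0.03], [0.19, 0.78, -0.11], [-0.03, -0.11, 0.02]] + [[0.05, -0.02, -0.04], [-0.02, 0.01, 0.01], [-0.04, 0.01, 0.03]]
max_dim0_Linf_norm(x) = 0.79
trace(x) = 1.79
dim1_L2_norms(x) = [0.55, 0.81, 0.7]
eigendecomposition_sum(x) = [[0.05, -0.02, -0.04], [-0.02, 0.01, 0.01], [-0.04, 0.01, 0.03]] + [[0.30, -0.01, 0.41], [-0.01, 0.00, -0.02], [0.41, -0.02, 0.55]] + [[0.05, 0.19, -0.03],[0.19, 0.78, -0.11],[-0.03, -0.11, 0.02]]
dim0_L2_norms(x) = [0.55, 0.81, 0.7]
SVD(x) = [[-0.59, -0.24, -0.77], [0.03, -0.96, 0.27], [-0.81, 0.14, 0.58]] @ diag([0.8544072926488336, 0.8470201142999325, 0.08857259305123379]) @ [[-0.59, 0.03, -0.81], [-0.24, -0.96, 0.14], [-0.77, 0.27, 0.58]]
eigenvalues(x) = [0.09, 0.85, 0.85]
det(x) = 0.06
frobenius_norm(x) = 1.21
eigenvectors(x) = [[-0.77, 0.59, -0.24], [0.27, -0.03, -0.96], [0.58, 0.81, 0.14]]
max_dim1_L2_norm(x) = 0.81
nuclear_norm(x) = 1.79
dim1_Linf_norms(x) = [0.4, 0.79, 0.6]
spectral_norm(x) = 0.85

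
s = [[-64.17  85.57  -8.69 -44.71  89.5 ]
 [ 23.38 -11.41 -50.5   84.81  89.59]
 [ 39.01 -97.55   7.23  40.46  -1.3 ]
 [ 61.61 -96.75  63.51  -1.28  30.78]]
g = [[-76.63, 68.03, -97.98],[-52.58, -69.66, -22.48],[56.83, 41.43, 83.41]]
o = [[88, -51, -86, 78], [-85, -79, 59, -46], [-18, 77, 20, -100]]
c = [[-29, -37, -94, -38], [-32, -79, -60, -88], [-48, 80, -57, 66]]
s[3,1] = -96.75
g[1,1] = -69.66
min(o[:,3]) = -100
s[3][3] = -1.28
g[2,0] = 56.83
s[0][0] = -64.17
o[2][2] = 20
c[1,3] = -88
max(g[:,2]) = 83.41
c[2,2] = -57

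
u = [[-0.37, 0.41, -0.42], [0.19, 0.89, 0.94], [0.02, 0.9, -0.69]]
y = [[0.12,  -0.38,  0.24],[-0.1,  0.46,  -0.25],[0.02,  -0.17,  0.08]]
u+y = [[-0.25, 0.03, -0.18], [0.09, 1.35, 0.69], [0.04, 0.73, -0.61]]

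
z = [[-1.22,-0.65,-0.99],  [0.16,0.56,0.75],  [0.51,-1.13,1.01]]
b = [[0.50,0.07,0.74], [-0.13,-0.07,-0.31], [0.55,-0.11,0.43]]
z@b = [[-1.07, 0.07, -1.13], [0.42, -0.11, 0.27], [0.96, 0.0, 1.16]]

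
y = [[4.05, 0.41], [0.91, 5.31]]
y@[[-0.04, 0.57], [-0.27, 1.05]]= [[-0.27,2.74],[-1.47,6.09]]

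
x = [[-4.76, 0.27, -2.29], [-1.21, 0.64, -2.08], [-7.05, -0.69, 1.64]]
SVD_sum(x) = [[-4.80, -0.18, -0.14], [-1.24, -0.05, -0.04], [-7.01, -0.26, -0.20]] + [[0.04, 0.55, -2.13], [0.04, 0.54, -2.08], [-0.03, -0.47, 1.83]] + [[0.00, -0.1, -0.03],[-0.01, 0.15, 0.04],[-0.00, 0.05, 0.01]]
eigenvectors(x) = [[0.72, 0.24, 0.05],[0.30, 0.45, -0.97],[0.63, -0.86, -0.22]]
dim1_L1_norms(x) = [7.32, 3.93, 9.38]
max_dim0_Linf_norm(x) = 7.05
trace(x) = -2.48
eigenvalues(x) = [-6.67, 3.97, 0.22]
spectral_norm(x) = 8.60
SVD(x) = [[-0.56, -0.61, -0.56], [-0.14, -0.60, 0.79], [-0.82, 0.52, 0.25]] @ diag([8.601216158724274, 3.6091117300403397, 0.19050750900069327]) @ [[1.0, 0.04, 0.03],[-0.02, -0.25, 0.97],[-0.04, 0.97, 0.25]]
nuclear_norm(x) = 12.40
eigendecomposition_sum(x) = [[-5.4, 0.06, -1.47], [-2.25, 0.03, -0.61], [-4.76, 0.05, -1.3]] + [[0.63, 0.22, -0.81], [1.18, 0.41, -1.53], [-2.25, -0.79, 2.92]] + [[0.01, -0.01, -0.0], [-0.14, 0.2, 0.07], [-0.03, 0.05, 0.02]]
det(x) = -5.91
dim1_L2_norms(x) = [5.29, 2.49, 7.27]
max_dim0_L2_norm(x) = 8.59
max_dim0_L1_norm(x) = 13.02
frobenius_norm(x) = 9.33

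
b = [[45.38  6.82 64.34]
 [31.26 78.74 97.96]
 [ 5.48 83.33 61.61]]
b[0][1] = 6.82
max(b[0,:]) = 64.34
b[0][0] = 45.38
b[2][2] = 61.61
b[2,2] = 61.61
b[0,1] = 6.82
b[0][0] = 45.38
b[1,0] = 31.26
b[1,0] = 31.26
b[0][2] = 64.34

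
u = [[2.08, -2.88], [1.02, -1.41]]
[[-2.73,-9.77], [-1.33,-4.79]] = u@[[2.69, -2.11], [2.89, 1.87]]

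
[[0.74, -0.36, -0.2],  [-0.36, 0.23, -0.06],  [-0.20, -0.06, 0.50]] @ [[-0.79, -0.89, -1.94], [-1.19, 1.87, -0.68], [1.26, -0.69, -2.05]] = [[-0.41, -1.19, -0.78], [-0.06, 0.79, 0.66], [0.86, -0.28, -0.6]]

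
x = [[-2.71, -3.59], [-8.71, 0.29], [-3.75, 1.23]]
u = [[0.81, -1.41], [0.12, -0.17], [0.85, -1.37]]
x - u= [[-3.52,  -2.18], [-8.83,  0.46], [-4.6,  2.60]]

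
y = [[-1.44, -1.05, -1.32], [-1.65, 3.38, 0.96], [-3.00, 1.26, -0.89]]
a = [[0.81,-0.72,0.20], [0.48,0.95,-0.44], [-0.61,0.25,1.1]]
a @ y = [[-0.58,-3.03,-1.94], [-0.94,2.15,0.67], [-2.83,2.87,0.07]]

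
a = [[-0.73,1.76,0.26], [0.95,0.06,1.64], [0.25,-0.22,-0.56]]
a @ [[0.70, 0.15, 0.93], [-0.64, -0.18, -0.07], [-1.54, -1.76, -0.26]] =[[-2.04, -0.88, -0.87], [-1.9, -2.75, 0.45], [1.18, 1.06, 0.39]]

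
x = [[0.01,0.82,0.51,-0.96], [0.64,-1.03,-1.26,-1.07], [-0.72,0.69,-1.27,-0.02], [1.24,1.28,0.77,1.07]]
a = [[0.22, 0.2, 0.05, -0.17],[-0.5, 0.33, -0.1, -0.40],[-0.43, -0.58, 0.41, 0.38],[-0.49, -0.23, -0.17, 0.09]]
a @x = [[-0.12, -0.21, -0.33, -0.61], [-0.22, -1.33, -0.85, -0.3], [-0.20, 1.01, 0.28, 1.43], [0.08, -0.17, 0.33, 0.82]]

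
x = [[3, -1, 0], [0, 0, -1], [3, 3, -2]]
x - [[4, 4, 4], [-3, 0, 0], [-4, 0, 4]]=[[-1, -5, -4], [3, 0, -1], [7, 3, -6]]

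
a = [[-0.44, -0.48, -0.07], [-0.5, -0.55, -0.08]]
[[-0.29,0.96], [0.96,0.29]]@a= [[-0.35,-0.39,-0.06], [-0.57,-0.62,-0.09]]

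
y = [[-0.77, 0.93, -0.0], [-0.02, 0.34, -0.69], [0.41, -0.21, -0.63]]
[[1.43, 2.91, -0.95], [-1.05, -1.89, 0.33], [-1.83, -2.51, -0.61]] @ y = [[-1.55, 2.52, -1.41], [0.98, -1.69, 1.10], [1.21, -2.43, 2.12]]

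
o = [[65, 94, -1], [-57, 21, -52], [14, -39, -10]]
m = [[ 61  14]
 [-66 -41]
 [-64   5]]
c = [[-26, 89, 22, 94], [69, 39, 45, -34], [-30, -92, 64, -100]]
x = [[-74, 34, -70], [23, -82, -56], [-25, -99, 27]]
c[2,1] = -92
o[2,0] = 14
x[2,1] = -99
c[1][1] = 39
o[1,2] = -52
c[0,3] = 94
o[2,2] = -10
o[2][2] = -10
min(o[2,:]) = -39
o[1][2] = -52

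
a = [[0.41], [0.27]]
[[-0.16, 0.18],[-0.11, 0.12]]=a @[[-0.39,0.44]]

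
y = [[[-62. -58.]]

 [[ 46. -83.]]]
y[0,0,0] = -62.0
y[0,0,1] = -58.0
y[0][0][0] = -62.0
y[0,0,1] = -58.0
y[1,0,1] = -83.0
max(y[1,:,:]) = 46.0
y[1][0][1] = -83.0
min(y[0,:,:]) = -62.0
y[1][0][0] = 46.0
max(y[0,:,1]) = -58.0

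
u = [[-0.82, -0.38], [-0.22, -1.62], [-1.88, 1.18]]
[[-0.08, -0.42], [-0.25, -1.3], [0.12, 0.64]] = u@[[0.03, 0.15], [0.15, 0.78]]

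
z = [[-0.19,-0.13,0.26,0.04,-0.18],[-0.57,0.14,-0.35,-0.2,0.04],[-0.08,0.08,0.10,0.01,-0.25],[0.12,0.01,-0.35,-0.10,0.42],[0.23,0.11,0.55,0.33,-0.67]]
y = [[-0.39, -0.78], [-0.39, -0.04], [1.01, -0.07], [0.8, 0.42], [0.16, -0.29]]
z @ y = [[0.39, 0.20], [-0.34, 0.37], [0.07, 0.13], [-0.42, -0.23], [0.58, 0.11]]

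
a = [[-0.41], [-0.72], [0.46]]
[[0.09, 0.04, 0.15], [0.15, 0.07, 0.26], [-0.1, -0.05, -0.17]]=a@[[-0.21, -0.1, -0.36]]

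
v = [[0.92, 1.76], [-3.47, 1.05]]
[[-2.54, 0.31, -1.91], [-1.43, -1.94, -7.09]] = v @[[-0.02,0.53,1.48], [-1.43,-0.1,-1.86]]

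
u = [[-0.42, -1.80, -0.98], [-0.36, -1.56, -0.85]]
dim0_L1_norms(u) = [0.78, 3.36, 1.83]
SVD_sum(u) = [[-0.42, -1.8, -0.98], [-0.36, -1.56, -0.85]] + [[-0.00,0.00,0.0],[0.0,-0.00,-0.0]]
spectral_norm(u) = 2.77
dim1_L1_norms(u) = [3.2, 2.77]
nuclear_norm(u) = 2.77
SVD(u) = [[-0.76,  -0.65], [-0.65,  0.76]] @ diag([2.7681204353358426, 0.0030422813982616667]) @ [[0.20,  0.86,  0.47], [0.97,  -0.1,  -0.22]]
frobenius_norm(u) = 2.77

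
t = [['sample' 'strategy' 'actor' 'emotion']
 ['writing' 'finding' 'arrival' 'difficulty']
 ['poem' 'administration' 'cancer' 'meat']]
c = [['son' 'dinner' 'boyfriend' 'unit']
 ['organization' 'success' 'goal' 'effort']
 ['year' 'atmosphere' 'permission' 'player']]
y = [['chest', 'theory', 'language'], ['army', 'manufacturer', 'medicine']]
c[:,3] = ['unit', 'effort', 'player']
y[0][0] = 'chest'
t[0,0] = 'sample'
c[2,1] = 'atmosphere'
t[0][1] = 'strategy'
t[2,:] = ['poem', 'administration', 'cancer', 'meat']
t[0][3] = 'emotion'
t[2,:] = ['poem', 'administration', 'cancer', 'meat']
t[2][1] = 'administration'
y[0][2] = 'language'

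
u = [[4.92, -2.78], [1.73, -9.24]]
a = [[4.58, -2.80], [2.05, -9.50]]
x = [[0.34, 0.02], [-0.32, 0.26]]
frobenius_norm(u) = 10.97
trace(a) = -4.92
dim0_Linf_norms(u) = [4.92, 9.24]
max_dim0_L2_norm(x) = 0.47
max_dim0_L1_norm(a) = 12.3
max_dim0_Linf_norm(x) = 0.34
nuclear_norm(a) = 14.10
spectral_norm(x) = 0.50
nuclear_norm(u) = 14.20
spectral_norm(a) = 10.50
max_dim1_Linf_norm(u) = 9.24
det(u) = -40.65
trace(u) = -4.32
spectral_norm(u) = 10.22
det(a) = -37.77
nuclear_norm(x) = 0.69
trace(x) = 0.60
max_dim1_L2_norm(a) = 9.72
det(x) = 0.09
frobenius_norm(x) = 0.53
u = a + x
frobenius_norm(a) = 11.10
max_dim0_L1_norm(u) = 12.02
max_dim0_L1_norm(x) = 0.66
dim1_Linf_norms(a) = [4.58, 9.5]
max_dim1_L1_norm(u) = 10.97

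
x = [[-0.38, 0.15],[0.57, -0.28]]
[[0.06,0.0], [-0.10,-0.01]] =x @ [[-0.02, -0.00], [0.33, 0.02]]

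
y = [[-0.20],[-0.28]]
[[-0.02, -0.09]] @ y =[[0.03]]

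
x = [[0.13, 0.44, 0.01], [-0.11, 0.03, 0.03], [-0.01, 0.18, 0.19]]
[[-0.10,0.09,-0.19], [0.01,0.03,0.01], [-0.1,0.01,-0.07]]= x@[[-0.22, -0.21, -0.17], [-0.16, 0.26, -0.38], [-0.39, -0.19, -0.02]]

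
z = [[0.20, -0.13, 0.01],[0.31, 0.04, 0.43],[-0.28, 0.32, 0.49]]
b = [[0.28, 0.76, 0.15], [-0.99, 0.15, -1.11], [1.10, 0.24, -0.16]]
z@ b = [[0.2, 0.13, 0.17], [0.52, 0.34, -0.07], [0.14, -0.05, -0.48]]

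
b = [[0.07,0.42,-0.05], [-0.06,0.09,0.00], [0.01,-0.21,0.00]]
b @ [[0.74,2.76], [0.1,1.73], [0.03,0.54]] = [[0.09,0.89], [-0.04,-0.01], [-0.01,-0.34]]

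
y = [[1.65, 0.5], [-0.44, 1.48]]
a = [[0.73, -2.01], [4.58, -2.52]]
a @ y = [[2.09, -2.61], [8.67, -1.44]]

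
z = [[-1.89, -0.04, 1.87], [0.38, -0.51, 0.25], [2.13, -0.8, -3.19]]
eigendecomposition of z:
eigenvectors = [[0.56+0.00j, (-0.1-0.56j), (-0.1+0.56j)], [-0.00+0.00j, -0.69+0.00j, (-0.69-0j)], [-0.83+0.00j, 0.05-0.45j, 0.05+0.45j]]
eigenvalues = [(-4.64+0j), (-0.48+0.47j), (-0.48-0.47j)]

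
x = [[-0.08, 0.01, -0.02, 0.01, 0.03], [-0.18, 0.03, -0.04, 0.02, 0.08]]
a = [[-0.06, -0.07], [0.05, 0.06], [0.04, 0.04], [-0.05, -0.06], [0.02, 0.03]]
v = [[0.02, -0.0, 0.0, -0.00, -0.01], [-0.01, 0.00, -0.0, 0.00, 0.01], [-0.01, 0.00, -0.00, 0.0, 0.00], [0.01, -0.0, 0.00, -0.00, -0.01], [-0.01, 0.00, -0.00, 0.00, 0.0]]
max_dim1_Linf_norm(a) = 0.07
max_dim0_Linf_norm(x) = 0.18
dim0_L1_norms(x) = [0.26, 0.04, 0.06, 0.03, 0.11]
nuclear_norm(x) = 0.23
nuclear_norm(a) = 0.16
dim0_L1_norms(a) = [0.22, 0.26]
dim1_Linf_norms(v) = [0.02, 0.01, 0.01, 0.01, 0.01]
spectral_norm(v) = 0.03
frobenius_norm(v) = 0.03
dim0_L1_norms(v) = [0.06, 0.0, 0.0, 0.0, 0.03]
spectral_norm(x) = 0.22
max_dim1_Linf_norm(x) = 0.18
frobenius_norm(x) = 0.22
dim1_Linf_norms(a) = [0.07, 0.06, 0.04, 0.06, 0.03]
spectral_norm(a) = 0.16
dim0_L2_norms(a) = [0.1, 0.12]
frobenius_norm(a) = 0.16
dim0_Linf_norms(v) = [0.02, 0.0, 0.0, 0.0, 0.01]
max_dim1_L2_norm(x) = 0.2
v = a @ x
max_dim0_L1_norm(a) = 0.26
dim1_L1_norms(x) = [0.15, 0.35]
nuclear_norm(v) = 0.04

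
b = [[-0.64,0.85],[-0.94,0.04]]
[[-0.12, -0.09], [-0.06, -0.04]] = b@[[0.06, 0.04], [-0.1, -0.07]]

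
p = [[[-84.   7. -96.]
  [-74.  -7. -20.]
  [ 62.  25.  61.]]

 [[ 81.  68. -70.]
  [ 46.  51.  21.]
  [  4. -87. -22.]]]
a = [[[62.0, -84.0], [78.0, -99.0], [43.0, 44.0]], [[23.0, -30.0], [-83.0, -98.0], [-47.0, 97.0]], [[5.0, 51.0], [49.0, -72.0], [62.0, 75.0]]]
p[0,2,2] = 61.0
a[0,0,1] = -84.0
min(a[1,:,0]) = -83.0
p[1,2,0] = 4.0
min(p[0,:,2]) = -96.0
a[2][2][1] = 75.0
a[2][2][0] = 62.0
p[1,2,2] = -22.0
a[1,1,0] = -83.0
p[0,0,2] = -96.0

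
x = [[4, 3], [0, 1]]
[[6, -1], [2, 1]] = x@[[0, -1], [2, 1]]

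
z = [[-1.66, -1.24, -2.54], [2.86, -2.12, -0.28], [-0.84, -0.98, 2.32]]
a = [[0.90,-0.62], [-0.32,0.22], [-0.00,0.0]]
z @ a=[[-1.10,0.76], [3.25,-2.24], [-0.44,0.31]]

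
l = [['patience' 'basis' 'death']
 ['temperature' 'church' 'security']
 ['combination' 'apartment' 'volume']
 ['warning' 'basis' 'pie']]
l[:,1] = ['basis', 'church', 'apartment', 'basis']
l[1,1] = 'church'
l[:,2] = ['death', 'security', 'volume', 'pie']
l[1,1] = 'church'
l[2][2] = 'volume'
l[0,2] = 'death'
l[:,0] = ['patience', 'temperature', 'combination', 'warning']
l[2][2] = 'volume'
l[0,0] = 'patience'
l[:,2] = ['death', 'security', 'volume', 'pie']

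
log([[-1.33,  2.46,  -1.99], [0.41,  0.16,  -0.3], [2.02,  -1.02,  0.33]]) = [[(-0.12-0.38j),(-0.22+1.8j),(-1.47-0.61j)], [(2.73-1.11j),-9.31+5.36j,(3.15-1.82j)], [4.91-1.13j,-11.95+5.42j,4.97-1.84j]]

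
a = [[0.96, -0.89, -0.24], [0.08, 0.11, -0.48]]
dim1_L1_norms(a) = [2.09, 0.67]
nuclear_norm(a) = 1.83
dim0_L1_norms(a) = [1.04, 1.0, 0.72]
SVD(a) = [[-1.0, -0.06], [-0.06, 1.0]] @ diag([1.3330770030036032, 0.49305750583773805]) @ [[-0.72, 0.66, 0.2], [0.04, 0.33, -0.94]]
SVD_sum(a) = [[0.96, -0.88, -0.27], [0.06, -0.05, -0.02]] + [[-0.0, -0.01, 0.03], [0.02, 0.16, -0.46]]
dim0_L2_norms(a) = [0.96, 0.9, 0.54]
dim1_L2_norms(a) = [1.33, 0.5]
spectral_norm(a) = 1.33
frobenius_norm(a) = 1.42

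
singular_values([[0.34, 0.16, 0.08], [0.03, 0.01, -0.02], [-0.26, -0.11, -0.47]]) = [0.62, 0.25, 0.0]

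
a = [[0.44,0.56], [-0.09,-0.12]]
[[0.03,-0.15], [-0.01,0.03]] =a @ [[-0.1, -0.14], [0.14, -0.15]]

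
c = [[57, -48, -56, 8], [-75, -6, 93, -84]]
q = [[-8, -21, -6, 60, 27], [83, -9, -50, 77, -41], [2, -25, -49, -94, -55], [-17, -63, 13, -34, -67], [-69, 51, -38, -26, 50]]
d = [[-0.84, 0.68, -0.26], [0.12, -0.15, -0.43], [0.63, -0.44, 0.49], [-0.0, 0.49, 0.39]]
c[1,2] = 93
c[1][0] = -75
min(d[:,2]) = -0.426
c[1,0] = -75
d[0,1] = 0.681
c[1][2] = 93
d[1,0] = 0.121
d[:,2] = [-0.257, -0.426, 0.487, 0.386]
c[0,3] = 8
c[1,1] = -6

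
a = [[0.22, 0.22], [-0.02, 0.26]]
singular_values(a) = [0.37, 0.17]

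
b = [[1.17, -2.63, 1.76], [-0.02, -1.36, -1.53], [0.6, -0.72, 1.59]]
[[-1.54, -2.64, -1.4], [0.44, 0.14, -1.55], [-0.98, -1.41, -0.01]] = b @ [[-1.01,  0.25,  0.0], [-0.03,  0.66,  0.76], [-0.25,  -0.68,  0.34]]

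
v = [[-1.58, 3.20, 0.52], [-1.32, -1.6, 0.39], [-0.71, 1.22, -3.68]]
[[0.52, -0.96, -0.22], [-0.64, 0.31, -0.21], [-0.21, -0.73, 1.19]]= v@[[0.21,0.11,0.05], [0.25,-0.26,0.01], [0.10,0.09,-0.33]]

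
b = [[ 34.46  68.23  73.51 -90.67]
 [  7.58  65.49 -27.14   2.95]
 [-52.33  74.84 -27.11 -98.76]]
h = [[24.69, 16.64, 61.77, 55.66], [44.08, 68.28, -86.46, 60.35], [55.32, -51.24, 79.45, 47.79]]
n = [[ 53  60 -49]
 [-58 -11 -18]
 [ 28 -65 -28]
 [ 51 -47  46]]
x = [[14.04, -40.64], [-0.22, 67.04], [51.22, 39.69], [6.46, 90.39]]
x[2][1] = 39.69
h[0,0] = 24.69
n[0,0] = 53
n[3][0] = 51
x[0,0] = 14.04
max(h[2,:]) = 79.45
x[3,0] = 6.46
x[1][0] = -0.22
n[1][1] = -11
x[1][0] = -0.22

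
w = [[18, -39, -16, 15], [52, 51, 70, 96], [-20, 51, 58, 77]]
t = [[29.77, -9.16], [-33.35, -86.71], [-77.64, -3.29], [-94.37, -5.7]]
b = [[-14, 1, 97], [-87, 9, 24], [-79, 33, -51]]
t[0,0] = 29.77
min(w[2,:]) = -20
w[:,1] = [-39, 51, 51]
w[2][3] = 77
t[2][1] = -3.29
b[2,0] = -79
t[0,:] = [29.77, -9.16]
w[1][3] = 96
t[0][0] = 29.77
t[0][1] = -9.16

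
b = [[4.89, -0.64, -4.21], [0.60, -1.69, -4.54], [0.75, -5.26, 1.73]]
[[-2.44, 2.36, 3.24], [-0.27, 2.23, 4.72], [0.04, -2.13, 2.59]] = b@[[-0.49, 0.02, -0.10], [-0.07, 0.22, -0.76], [0.02, -0.57, -0.77]]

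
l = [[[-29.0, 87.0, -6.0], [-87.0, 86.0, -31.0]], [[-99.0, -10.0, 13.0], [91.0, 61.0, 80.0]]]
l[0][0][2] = -6.0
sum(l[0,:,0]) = -116.0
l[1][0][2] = 13.0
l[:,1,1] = [86.0, 61.0]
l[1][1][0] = 91.0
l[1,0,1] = -10.0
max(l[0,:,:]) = 87.0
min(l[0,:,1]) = 86.0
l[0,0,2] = -6.0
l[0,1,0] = -87.0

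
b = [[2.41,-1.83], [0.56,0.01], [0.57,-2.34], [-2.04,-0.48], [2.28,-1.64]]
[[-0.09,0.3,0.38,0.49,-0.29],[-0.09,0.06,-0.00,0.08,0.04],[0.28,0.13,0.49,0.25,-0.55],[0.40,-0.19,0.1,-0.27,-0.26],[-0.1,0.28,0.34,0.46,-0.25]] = b @ [[-0.16, 0.10, -0.0, 0.15, 0.07], [-0.16, -0.03, -0.21, -0.07, 0.25]]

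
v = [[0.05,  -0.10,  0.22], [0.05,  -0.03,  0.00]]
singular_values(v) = [0.25, 0.05]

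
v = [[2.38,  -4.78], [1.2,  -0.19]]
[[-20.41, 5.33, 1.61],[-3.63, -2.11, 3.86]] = v@[[-2.55, -2.1, 3.43], [3.00, -2.16, 1.37]]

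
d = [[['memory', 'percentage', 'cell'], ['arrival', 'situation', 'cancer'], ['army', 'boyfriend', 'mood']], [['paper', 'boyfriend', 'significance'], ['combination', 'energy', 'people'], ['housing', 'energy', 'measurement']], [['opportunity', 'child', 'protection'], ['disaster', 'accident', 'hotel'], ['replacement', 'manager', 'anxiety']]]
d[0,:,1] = ['percentage', 'situation', 'boyfriend']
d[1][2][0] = 'housing'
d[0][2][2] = 'mood'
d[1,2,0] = 'housing'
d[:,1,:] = [['arrival', 'situation', 'cancer'], ['combination', 'energy', 'people'], ['disaster', 'accident', 'hotel']]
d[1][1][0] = 'combination'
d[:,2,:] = [['army', 'boyfriend', 'mood'], ['housing', 'energy', 'measurement'], ['replacement', 'manager', 'anxiety']]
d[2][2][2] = 'anxiety'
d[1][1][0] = 'combination'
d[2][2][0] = 'replacement'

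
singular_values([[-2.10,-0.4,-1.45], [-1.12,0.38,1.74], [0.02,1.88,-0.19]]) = [2.61, 2.11, 1.84]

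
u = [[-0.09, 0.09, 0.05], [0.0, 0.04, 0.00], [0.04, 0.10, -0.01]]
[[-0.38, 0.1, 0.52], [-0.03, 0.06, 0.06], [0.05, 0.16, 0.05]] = u @[[2.25, -0.09, -1.44], [-0.66, 1.52, 1.62], [-2.46, -0.84, 4.99]]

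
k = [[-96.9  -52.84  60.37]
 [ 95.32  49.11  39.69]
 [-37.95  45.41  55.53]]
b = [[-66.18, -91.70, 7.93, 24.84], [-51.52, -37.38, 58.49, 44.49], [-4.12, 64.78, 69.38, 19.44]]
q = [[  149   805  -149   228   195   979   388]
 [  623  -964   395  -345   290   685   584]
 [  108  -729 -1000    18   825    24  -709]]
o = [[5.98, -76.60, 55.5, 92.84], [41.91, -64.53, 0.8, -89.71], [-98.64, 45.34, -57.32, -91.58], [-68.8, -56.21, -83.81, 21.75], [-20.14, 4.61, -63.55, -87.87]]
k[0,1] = -52.84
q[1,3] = -345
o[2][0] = -98.64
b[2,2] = 69.38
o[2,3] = -91.58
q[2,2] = -1000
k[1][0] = 95.32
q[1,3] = -345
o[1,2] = 0.8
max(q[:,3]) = 228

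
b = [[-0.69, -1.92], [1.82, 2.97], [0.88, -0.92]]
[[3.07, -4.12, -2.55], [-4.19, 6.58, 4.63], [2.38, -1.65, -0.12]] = b @ [[0.75, 0.27, 0.91], [-1.87, 2.05, 1.00]]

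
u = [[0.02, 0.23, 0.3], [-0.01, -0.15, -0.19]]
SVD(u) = [[-0.84, 0.54], [0.54, 0.84]] @ diag([0.4494285690062569, 0.003736490464074801]) @ [[-0.05, -0.61, -0.79], [0.63, -0.63, 0.45]]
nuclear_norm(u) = 0.45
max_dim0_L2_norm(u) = 0.36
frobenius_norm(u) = 0.45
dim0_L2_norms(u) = [0.02, 0.27, 0.36]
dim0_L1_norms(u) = [0.03, 0.38, 0.49]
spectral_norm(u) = 0.45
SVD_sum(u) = [[0.02, 0.23, 0.30], [-0.01, -0.15, -0.19]] + [[0.0, -0.00, 0.00], [0.00, -0.00, 0.0]]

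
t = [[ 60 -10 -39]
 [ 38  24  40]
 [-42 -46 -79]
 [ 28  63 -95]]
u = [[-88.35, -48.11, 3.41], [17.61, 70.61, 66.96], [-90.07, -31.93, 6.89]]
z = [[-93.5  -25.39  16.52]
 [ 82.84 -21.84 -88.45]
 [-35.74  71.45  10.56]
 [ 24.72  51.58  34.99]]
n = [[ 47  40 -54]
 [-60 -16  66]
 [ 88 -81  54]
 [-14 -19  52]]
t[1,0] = 38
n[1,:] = [-60, -16, 66]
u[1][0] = 17.61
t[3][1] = 63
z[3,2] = 34.99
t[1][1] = 24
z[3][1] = 51.58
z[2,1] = 71.45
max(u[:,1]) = 70.61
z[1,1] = -21.84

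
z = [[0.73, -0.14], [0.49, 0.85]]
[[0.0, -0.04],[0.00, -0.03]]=z@[[-0.00,-0.06], [-0.00,-0.0]]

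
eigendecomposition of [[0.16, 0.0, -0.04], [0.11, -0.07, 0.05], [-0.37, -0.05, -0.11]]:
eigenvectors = [[0.64+0.00j, 0.08-0.05j, (0.08+0.05j)], [(0.12+0j), (-0.77+0j), -0.77-0.00j], [(-0.76+0j), 0.50-0.37j, 0.50+0.37j]]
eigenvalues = [(0.21+0j), (-0.11+0.03j), (-0.11-0.03j)]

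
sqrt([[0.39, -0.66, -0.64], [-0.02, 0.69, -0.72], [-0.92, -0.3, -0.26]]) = [[0.71+0.27j, (-0.34+0.18j), (-0.33+0.41j)],  [-0.01+0.18j, 0.86+0.12j, (-0.37+0.27j)],  [-0.47+0.41j, (-0.15+0.27j), (0.38+0.61j)]]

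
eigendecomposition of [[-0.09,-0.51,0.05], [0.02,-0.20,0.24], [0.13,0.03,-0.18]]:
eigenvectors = [[(0.83+0j), (0.83-0j), -0.76+0.00j], [-0.09-0.38j, -0.09+0.38j, -0.45+0.00j], [(0.2-0.35j), 0.20+0.35j, (0.47+0j)]]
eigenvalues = [(-0.03+0.21j), (-0.03-0.21j), (-0.42+0j)]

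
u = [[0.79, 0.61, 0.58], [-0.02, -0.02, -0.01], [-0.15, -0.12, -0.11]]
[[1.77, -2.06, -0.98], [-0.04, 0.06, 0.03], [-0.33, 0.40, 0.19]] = u@ [[1.71,-1.21,-1.81], [-0.11,-1.41,-0.03], [0.83,-0.42,0.81]]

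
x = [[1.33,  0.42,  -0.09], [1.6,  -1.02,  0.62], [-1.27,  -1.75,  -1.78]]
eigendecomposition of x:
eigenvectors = [[(0.79+0j), 0.02+0.08j, (0.02-0.08j)], [(0.37+0j), (-0.14-0.51j), (-0.14+0.51j)], [(-0.49+0j), (0.84+0j), 0.84-0.00j]]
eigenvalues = [(1.58+0j), (-1.53+0.94j), (-1.53-0.94j)]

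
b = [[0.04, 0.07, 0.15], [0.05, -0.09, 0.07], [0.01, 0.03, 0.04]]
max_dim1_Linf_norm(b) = 0.15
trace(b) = -0.01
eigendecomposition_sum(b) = [[-0.01, 0.03, -0.00],[0.03, -0.10, 0.02],[-0.01, 0.02, -0.00]] + [[0.05,0.04,0.15],[0.02,0.01,0.05],[0.02,0.01,0.04]] + [[-0.00,  0.0,  0.0], [-0.0,  0.00,  0.00], [0.0,  -0.0,  -0.00]]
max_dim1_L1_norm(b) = 0.26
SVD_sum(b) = [[0.05, 0.04, 0.15], [0.02, 0.01, 0.05], [0.01, 0.01, 0.04]] + [[-0.01,0.03,-0.0], [0.03,-0.1,0.02], [-0.01,0.02,-0.00]] + [[-0.0,-0.00,0.0], [0.0,0.0,-0.00], [0.00,0.0,-0.00]]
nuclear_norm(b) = 0.30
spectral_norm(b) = 0.18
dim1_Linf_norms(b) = [0.15, 0.09, 0.04]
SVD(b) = [[-0.91, 0.28, -0.3], [-0.32, -0.94, 0.08], [-0.26, 0.17, 0.95]] @ diag([0.18323508629869445, 0.11628069619249445, 0.0019242770327727514]) @ [[-0.3, -0.23, -0.92], [-0.29, 0.95, -0.14], [0.91, 0.23, -0.35]]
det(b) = 0.00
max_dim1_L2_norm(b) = 0.17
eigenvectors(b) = [[-0.27, 0.91, -0.9],  [0.95, 0.32, -0.23],  [-0.17, 0.27, 0.37]]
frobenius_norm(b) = 0.22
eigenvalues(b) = [-0.12, 0.11, -0.0]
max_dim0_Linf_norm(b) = 0.15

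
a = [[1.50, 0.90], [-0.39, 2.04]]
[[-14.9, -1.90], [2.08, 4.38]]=a @[[-9.46, -2.29], [-0.79, 1.71]]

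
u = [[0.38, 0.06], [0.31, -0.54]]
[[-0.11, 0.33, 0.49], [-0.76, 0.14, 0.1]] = u@[[-0.47, 0.84, 1.22], [1.13, 0.23, 0.52]]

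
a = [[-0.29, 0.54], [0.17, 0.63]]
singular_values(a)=[0.83, 0.33]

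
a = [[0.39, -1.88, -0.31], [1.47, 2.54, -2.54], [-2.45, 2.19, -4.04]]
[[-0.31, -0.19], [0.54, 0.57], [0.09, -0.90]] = a@[[0.09, 0.32], [0.18, 0.15], [0.02, 0.11]]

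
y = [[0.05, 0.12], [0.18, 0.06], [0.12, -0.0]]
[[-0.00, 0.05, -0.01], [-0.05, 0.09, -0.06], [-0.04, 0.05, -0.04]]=y @ [[-0.3, 0.45, -0.35],[0.11, 0.21, 0.04]]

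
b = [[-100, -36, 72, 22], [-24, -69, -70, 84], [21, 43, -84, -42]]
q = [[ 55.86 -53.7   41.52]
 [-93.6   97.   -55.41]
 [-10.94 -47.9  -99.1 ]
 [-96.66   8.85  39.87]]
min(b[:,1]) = -69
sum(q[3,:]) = -47.940000000000005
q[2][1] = -47.9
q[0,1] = -53.7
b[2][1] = 43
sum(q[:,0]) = -145.33999999999997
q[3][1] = 8.85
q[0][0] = 55.86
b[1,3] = 84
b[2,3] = -42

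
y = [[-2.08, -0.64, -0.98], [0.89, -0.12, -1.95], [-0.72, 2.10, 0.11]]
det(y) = -11.073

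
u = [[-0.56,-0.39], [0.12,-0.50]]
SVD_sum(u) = [[-0.41, -0.51], [-0.20, -0.25]] + [[-0.15, 0.12], [0.32, -0.25]]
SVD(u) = [[-0.90, -0.44], [-0.44, 0.90]] @ diag([0.7264470582857785, 0.4498607245669918]) @ [[0.62, 0.78], [0.78, -0.62]]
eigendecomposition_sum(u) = [[(-0.28+0.07j), -0.20-0.48j], [(0.06+0.15j), -0.25+0.14j]] + [[(-0.28-0.07j), (-0.2+0.48j)],  [(0.06-0.15j), -0.25-0.14j]]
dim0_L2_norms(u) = [0.57, 0.63]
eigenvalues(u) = [(-0.53+0.21j), (-0.53-0.21j)]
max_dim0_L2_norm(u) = 0.63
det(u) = 0.33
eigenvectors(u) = [[0.87+0.00j, (0.87-0j)],[-0.07-0.48j, -0.07+0.48j]]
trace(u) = -1.06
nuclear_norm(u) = 1.18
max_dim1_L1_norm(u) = 0.95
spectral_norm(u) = 0.73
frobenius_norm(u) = 0.85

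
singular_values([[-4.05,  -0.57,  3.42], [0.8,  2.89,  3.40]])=[5.68, 4.08]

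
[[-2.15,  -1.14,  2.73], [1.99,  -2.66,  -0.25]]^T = [[-2.15, 1.99], [-1.14, -2.66], [2.73, -0.25]]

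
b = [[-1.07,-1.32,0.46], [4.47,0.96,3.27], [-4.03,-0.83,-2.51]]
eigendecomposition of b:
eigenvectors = [[-0.06-0.40j, -0.06+0.40j, (-0.5+0j)], [-0.70+0.00j, -0.70-0.00j, (0.68+0j)], [(0.59-0.06j), 0.59+0.06j, 0.53+0.00j]]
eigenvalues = [(-1.42+2.89j), (-1.42-2.89j), (0.23+0j)]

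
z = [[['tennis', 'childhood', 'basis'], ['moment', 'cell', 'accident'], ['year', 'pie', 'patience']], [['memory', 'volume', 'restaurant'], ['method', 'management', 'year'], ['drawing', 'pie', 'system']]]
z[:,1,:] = [['moment', 'cell', 'accident'], ['method', 'management', 'year']]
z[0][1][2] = 'accident'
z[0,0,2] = 'basis'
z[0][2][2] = 'patience'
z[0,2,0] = 'year'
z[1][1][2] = 'year'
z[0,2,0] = 'year'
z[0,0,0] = 'tennis'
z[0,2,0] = 'year'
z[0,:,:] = [['tennis', 'childhood', 'basis'], ['moment', 'cell', 'accident'], ['year', 'pie', 'patience']]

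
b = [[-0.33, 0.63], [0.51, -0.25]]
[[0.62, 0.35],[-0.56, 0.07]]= b@ [[-0.84, 0.54],  [0.54, 0.84]]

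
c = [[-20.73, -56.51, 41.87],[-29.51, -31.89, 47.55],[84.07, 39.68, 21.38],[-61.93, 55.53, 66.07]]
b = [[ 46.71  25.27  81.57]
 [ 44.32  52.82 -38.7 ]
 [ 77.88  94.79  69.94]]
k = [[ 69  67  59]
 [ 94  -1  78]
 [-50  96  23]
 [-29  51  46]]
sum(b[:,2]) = 112.80999999999999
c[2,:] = [84.07, 39.68, 21.38]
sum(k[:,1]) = 213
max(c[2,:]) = 84.07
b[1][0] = 44.32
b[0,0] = 46.71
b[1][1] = 52.82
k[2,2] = 23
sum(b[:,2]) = 112.80999999999999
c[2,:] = [84.07, 39.68, 21.38]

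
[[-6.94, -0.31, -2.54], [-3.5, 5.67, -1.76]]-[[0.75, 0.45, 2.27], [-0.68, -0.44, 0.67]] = [[-7.69, -0.76, -4.81], [-2.82, 6.11, -2.43]]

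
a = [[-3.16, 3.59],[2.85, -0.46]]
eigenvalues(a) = [-5.28, 1.66]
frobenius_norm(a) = 5.59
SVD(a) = [[-0.88, 0.47], [0.47, 0.88]] @ diag([5.338977583323829, 1.644116286874394]) @ [[0.77, -0.63], [0.63, 0.77]]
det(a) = -8.78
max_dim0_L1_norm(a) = 6.01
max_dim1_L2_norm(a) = 4.78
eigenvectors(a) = [[-0.86, -0.60], [0.51, -0.8]]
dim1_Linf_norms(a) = [3.59, 2.85]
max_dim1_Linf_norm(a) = 3.59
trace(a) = -3.62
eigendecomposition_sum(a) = [[-3.67, 2.73], [2.17, -1.61]] + [[0.51, 0.86], [0.68, 1.15]]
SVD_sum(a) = [[-3.65, 3.00], [1.93, -1.58]] + [[0.49, 0.59], [0.92, 1.12]]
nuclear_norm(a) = 6.98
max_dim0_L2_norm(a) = 4.26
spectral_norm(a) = 5.34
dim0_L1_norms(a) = [6.01, 4.05]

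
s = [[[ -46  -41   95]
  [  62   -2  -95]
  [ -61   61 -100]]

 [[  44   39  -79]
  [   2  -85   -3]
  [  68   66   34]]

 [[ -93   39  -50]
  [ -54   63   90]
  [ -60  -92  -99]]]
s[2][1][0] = -54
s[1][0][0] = 44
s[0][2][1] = 61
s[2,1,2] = 90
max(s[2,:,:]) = 90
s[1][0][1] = 39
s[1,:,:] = [[44, 39, -79], [2, -85, -3], [68, 66, 34]]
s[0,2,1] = 61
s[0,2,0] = -61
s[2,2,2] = -99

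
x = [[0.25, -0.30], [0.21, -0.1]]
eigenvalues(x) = [(0.08+0.18j), (0.08-0.18j)]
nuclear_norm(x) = 0.53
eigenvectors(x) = [[(0.77+0j),(0.77-0j)], [(0.45-0.46j),0.45+0.46j]]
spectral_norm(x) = 0.45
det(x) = 0.04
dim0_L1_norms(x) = [0.46, 0.4]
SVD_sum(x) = [[0.28, -0.27], [0.16, -0.15]] + [[-0.03,-0.03], [0.05,0.05]]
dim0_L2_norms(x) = [0.33, 0.32]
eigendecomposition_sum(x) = [[(0.12+0.05j), (-0.15+0.06j)], [(0.11-0.04j), -0.05+0.13j]] + [[(0.13-0.05j), (-0.15-0.06j)], [0.11+0.04j, -0.05-0.13j]]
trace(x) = 0.15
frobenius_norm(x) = 0.45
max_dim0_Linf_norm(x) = 0.3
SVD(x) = [[-0.87, -0.49], [-0.49, 0.87]] @ diag([0.4464937871959668, 0.08510756720411372]) @ [[-0.72,0.69], [0.69,0.72]]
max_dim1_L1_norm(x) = 0.55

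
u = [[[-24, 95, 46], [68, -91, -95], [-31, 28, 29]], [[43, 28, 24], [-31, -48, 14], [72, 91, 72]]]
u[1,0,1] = 28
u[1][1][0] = -31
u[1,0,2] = 24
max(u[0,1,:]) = 68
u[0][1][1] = -91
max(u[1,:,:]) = 91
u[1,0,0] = 43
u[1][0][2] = 24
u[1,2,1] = 91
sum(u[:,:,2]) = 90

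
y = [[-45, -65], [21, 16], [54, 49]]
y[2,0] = 54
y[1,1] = 16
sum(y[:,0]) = 30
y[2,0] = 54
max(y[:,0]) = 54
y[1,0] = 21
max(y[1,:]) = 21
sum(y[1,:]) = 37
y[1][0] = 21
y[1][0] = 21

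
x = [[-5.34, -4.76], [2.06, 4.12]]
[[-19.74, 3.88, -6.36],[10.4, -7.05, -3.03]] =x @ [[2.61, 1.44, 3.33], [1.22, -2.43, -2.4]]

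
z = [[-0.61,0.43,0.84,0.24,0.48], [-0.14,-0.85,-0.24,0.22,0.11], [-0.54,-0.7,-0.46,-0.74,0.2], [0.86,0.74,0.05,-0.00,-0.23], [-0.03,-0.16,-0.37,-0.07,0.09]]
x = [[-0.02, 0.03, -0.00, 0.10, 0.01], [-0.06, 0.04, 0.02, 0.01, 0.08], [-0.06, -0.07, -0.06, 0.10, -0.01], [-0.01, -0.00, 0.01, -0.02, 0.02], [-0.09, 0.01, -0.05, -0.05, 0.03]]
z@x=[[-0.11, -0.06, -0.06, -0.00, 0.04], [0.06, -0.02, -0.01, -0.06, -0.06], [0.07, -0.01, -0.0, -0.1, -0.07], [-0.04, 0.05, 0.02, 0.11, 0.06], [0.02, 0.02, 0.01, -0.04, -0.01]]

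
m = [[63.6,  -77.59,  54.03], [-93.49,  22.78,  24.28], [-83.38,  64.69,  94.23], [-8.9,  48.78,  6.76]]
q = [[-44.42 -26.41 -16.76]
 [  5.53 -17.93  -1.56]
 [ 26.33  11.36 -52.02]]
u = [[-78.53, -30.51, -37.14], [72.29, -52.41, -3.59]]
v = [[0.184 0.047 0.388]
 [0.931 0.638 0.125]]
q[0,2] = -16.76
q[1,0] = 5.53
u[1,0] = 72.29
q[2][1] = 11.36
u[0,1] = -30.51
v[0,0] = 0.184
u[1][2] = -3.59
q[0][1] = -26.41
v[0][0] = 0.184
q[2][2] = -52.02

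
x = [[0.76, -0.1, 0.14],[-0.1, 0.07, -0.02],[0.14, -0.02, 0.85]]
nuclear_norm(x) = 1.68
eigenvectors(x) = [[0.60, -0.79, 0.14], [-0.09, 0.11, 0.99], [0.79, 0.61, 0.00]]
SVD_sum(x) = [[0.35, -0.05, 0.46], [-0.05, 0.01, -0.07], [0.46, -0.07, 0.60]] + [[0.41,-0.06,-0.32], [-0.06,0.01,0.05], [-0.32,0.05,0.25]] + [[0.0, 0.01, 0.00], [0.01, 0.05, 0.0], [0.00, 0.00, 0.00]]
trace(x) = 1.68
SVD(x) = [[-0.6, -0.79, 0.14],[0.09, 0.11, 0.99],[-0.79, 0.61, 0.0]] @ diag([0.9585119300957925, 0.6656885892213914, 0.05579948068281595]) @ [[-0.6, 0.09, -0.79], [-0.79, 0.11, 0.61], [0.14, 0.99, 0.00]]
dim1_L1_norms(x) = [1.0, 0.19, 1.01]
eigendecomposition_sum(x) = [[0.35, -0.05, 0.46],[-0.05, 0.01, -0.07],[0.46, -0.07, 0.6]] + [[0.41,  -0.06,  -0.32], [-0.06,  0.01,  0.05], [-0.32,  0.05,  0.25]] + [[0.0, 0.01, 0.00], [0.01, 0.05, 0.00], [0.0, 0.0, 0.00]]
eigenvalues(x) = [0.96, 0.67, 0.06]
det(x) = 0.04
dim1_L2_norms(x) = [0.78, 0.12, 0.86]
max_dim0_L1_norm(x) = 1.01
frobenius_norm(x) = 1.17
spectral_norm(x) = 0.96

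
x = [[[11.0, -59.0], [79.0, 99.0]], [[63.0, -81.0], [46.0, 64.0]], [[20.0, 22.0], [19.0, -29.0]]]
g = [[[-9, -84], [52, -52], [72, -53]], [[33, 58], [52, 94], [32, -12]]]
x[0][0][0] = 11.0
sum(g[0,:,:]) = -74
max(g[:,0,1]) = 58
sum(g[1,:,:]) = 257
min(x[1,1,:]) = 46.0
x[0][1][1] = 99.0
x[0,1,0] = 79.0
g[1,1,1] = 94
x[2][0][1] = 22.0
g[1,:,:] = [[33, 58], [52, 94], [32, -12]]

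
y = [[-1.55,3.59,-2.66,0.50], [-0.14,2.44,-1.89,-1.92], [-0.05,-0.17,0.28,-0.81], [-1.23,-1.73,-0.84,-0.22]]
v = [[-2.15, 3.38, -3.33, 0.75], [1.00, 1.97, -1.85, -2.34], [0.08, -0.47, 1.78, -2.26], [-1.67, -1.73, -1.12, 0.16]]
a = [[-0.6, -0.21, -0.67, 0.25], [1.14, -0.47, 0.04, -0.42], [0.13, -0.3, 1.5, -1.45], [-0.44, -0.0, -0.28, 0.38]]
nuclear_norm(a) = 4.29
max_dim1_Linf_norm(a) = 1.5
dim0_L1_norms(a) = [2.31, 0.98, 2.49, 2.5]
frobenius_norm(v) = 7.55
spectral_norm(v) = 5.88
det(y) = 10.51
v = y + a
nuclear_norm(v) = 13.55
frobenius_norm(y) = 6.47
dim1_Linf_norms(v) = [3.38, 2.34, 2.26, 1.73]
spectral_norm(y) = 5.67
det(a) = 0.19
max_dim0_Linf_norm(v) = 3.38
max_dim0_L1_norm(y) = 7.93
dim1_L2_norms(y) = [4.76, 3.64, 0.88, 2.29]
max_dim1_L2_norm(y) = 4.76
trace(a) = 0.81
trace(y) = 0.95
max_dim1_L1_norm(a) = 3.38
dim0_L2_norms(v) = [2.9, 4.3, 4.35, 3.34]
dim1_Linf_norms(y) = [3.59, 2.44, 0.81, 1.73]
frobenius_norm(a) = 2.74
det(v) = 79.10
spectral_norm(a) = 2.37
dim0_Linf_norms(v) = [2.15, 3.38, 3.33, 2.34]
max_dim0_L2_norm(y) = 4.68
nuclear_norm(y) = 10.43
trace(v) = 1.76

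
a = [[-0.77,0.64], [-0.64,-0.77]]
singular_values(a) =[1.0, 1.0]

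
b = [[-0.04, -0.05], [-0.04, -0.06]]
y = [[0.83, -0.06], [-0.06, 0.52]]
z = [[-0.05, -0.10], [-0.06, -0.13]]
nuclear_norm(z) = 0.18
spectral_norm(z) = 0.18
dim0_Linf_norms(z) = [0.06, 0.13]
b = z @ y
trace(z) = -0.18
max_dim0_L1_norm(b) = 0.11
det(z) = 0.00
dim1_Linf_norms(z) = [0.1, 0.13]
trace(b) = -0.10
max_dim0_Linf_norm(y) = 0.83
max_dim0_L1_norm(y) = 0.89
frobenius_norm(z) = 0.18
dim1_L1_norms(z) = [0.15, 0.19]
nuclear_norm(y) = 1.35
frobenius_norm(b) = 0.10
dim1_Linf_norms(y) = [0.83, 0.52]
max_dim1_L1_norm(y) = 0.89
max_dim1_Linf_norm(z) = 0.13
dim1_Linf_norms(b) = [0.05, 0.06]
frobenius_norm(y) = 0.98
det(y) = 0.43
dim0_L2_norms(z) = [0.08, 0.16]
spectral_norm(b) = 0.10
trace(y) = 1.35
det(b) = 0.00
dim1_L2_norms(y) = [0.83, 0.52]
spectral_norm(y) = 0.84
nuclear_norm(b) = 0.10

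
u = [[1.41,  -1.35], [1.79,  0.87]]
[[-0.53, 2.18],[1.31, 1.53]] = u @ [[0.36, 1.09],[0.77, -0.48]]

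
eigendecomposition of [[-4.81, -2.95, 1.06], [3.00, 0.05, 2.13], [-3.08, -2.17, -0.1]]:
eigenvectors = [[(0.31-0.48j), 0.31+0.48j, (-0.48+0j)], [-0.70+0.00j, -0.70-0.00j, 0.79+0.00j], [0.26-0.35j, 0.26+0.35j, 0.38+0.00j]]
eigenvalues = [(-2.05+3.11j), (-2.05-3.11j), (-0.76+0j)]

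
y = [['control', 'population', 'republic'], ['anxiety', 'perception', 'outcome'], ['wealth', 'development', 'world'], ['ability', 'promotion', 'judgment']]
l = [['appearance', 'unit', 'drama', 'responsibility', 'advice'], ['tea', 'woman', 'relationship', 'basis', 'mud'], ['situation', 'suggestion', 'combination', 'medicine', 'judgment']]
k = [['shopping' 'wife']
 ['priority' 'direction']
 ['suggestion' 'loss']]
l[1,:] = ['tea', 'woman', 'relationship', 'basis', 'mud']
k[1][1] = 'direction'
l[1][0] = 'tea'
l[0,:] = ['appearance', 'unit', 'drama', 'responsibility', 'advice']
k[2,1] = 'loss'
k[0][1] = 'wife'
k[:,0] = ['shopping', 'priority', 'suggestion']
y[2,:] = ['wealth', 'development', 'world']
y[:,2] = ['republic', 'outcome', 'world', 'judgment']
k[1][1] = 'direction'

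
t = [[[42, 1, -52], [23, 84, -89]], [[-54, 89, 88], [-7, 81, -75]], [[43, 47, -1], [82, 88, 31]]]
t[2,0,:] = [43, 47, -1]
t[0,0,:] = [42, 1, -52]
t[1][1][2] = -75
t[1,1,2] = -75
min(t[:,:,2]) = -89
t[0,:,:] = [[42, 1, -52], [23, 84, -89]]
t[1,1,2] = -75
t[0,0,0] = 42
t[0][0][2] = -52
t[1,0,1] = 89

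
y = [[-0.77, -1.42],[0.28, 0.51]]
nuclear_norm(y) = 1.72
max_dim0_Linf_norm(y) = 1.42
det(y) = 0.00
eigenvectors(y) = [[-0.94, 0.88], [0.35, -0.47]]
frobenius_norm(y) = 1.72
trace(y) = -0.26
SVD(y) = [[-0.94,  0.34], [0.34,  0.94]] @ diag([1.7169134675108597, 0.0028539586255933304]) @ [[0.48, 0.88], [0.88, -0.48]]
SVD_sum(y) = [[-0.77, -1.42], [0.28, 0.51]] + [[0.00, -0.0],[0.00, -0.00]]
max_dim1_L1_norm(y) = 2.19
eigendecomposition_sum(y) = [[-0.82, -1.55], [0.31, 0.58]] + [[0.05, 0.13],[-0.03, -0.07]]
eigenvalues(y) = [-0.24, -0.02]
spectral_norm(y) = 1.72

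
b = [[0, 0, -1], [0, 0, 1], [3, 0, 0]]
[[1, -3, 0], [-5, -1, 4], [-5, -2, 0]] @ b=[[0, 0, -4], [12, 0, 4], [0, 0, 3]]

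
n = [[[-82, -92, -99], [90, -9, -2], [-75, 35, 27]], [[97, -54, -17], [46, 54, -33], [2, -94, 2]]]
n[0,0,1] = -92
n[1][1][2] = -33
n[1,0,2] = -17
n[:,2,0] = [-75, 2]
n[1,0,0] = 97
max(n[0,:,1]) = 35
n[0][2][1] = 35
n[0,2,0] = -75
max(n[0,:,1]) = 35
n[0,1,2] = -2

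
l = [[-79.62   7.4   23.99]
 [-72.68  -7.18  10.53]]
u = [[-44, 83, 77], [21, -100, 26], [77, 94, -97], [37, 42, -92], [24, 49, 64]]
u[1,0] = 21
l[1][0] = -72.68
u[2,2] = -97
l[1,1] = -7.18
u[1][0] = 21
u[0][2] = 77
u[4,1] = 49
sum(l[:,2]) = 34.519999999999996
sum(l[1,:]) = -69.33000000000001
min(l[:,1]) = -7.18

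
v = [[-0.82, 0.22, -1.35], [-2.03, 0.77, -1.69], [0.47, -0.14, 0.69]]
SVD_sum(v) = [[-1.05,0.37,-1.06],[-1.87,0.66,-1.89],[0.57,-0.2,0.57]] + [[0.23, -0.15, -0.29], [-0.16, 0.11, 0.20], [-0.10, 0.06, 0.12]] + [[-0.00,-0.00,0.0], [-0.0,-0.00,0.00], [-0.0,-0.00,0.00]]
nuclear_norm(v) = 3.77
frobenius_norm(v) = 3.29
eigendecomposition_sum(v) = [[-0.40+0.26j, (0.11-0.18j), -0.64-0.40j], [(-0.99+0.08j), (0.39-0.22j), (-0.78-1.37j)], [0.23-0.12j, -0.07+0.10j, 0.34+0.25j]] + [[-0.40-0.26j, 0.11+0.18j, (-0.64+0.4j)],  [-0.99-0.08j, (0.39+0.22j), (-0.78+1.37j)],  [0.23+0.12j, (-0.07-0.1j), (0.34-0.25j)]] + [[(-0.03+0j), -0.00-0.00j, (-0.06+0j)], [(-0.06+0j), (-0.01-0j), (-0.12+0j)], [0.01-0.00j, 0.00+0.00j, (0.02-0j)]]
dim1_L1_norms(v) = [2.39, 4.49, 1.3]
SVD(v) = [[-0.47, 0.78, 0.41], [-0.84, -0.54, 0.05], [0.26, -0.32, 0.91]] @ diag([3.2506173307773603, 0.5131110332544633, 0.0020090799895766767]) @ [[0.68,-0.24,0.69], [0.58,-0.38,-0.71], [-0.44,-0.89,0.12]]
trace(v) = 0.64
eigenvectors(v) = [[(-0.37+0.2j), -0.37-0.20j, (0.44+0j)],  [(-0.88+0j), -0.88-0.00j, 0.89+0.00j],  [(0.21-0.09j), 0.21+0.09j, -0.12+0.00j]]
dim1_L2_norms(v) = [1.59, 2.75, 0.85]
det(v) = -0.00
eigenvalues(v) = [(0.33+0.29j), (0.33-0.29j), (-0.02+0j)]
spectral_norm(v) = 3.25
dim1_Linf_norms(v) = [1.35, 2.03, 0.69]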